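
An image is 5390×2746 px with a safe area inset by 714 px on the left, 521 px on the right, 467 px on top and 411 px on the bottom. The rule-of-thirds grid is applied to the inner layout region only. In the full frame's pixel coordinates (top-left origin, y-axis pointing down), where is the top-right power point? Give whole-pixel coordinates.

Content width = 5390 − 714 − 521 = 4155 px; content height = 2746 − 467 − 411 = 1868 px.
Top-right is two-thirds across and one-third down within the inner layout region.
x = 714 + 2 × 4155/3 = 714 + 2770.00 ≈ 3484
y = 467 + 1 × 1868/3 = 467 + 622.67 ≈ 1090

x = 3484 px, y = 1090 px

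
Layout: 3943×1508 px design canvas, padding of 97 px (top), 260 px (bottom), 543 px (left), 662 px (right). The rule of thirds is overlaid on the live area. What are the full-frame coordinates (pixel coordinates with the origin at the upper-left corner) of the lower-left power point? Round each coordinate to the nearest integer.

Content width = 3943 − 543 − 662 = 2738 px; content height = 1508 − 97 − 260 = 1151 px.
Lower-left is one-third across and two-thirds down within the live area.
x = 543 + 1 × 2738/3 = 543 + 912.67 ≈ 1456
y = 97 + 2 × 1151/3 = 97 + 767.33 ≈ 864

x = 1456 px, y = 864 px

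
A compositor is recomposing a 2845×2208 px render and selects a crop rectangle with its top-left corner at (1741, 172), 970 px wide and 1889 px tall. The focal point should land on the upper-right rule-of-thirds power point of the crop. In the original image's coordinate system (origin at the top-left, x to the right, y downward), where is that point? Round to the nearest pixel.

One third of the crop width 970 is 323.33 px.
One third of the crop height 1889 is 629.67 px.
The upper-right point is two-thirds across and one-third down within the crop:
x = 1741 + 2 × 323.33 ≈ 2388; y = 172 + 1 × 629.67 ≈ 802.

x = 2388 px, y = 802 px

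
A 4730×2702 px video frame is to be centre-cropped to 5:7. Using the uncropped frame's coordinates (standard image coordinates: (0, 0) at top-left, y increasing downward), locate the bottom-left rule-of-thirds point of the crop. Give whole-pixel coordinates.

x = 2043 px, y = 1801 px

4730/2702 > 5/7, so the 5:7 crop keeps the full height 2702 and trims width to 2702 × 5/7 = 1930.00 px.
Left offset = (4730 − 1930.00)/2 = 1400.00 px; top offset = 0.
Bottom-left is one-third across and two-thirds down within the crop:
x = 1400.00 + 1 × 1930.00/3 ≈ 2043; y = 0.00 + 2 × 2702.00/3 ≈ 1801.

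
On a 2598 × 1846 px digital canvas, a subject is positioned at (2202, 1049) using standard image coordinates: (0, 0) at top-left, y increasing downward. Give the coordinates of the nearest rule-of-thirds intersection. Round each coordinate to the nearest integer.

(1732, 1231)

Third lines: x ∈ {866, 1732}, y ∈ {615, 1231}.
2202 is closer to x = 1732; 1049 is closer to y = 1231.
So the nearest intersection is the lower-right power point.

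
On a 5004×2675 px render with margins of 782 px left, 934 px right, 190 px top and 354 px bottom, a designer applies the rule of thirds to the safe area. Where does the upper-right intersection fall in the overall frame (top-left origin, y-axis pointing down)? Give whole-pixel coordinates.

(2974, 900)

Content width = 5004 − 782 − 934 = 3288 px; content height = 2675 − 190 − 354 = 2131 px.
Upper-right is two-thirds across and one-third down within the safe area.
x = 782 + 2 × 3288/3 = 782 + 2192.00 ≈ 2974
y = 190 + 1 × 2131/3 = 190 + 710.33 ≈ 900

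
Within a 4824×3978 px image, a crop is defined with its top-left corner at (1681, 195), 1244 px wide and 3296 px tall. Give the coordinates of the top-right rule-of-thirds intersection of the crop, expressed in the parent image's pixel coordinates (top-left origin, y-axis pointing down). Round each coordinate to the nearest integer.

(2510, 1294)

One third of the crop width 1244 is 414.67 px.
One third of the crop height 3296 is 1098.67 px.
The top-right point is two-thirds across and one-third down within the crop:
x = 1681 + 2 × 414.67 ≈ 2510; y = 195 + 1 × 1098.67 ≈ 1294.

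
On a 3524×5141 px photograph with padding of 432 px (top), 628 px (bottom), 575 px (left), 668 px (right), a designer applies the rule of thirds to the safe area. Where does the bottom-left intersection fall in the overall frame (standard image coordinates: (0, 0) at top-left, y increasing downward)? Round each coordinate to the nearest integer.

Content width = 3524 − 575 − 668 = 2281 px; content height = 5141 − 432 − 628 = 4081 px.
Bottom-left is one-third across and two-thirds down within the safe area.
x = 575 + 1 × 2281/3 = 575 + 760.33 ≈ 1335
y = 432 + 2 × 4081/3 = 432 + 2720.67 ≈ 3153

x = 1335 px, y = 3153 px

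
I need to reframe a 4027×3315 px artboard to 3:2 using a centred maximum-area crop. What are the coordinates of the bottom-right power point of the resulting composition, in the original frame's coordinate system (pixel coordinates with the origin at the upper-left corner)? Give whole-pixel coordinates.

x = 2685 px, y = 2105 px

4027/3315 < 3/2, so the 3:2 crop keeps the full width 4027 and trims height to 4027 × 2/3 = 2684.67 px.
Top offset = (3315 − 2684.67)/2 = 315.17 px; left offset = 0.
Bottom-right is two-thirds across and two-thirds down within the crop:
x = 0.00 + 2 × 4027.00/3 ≈ 2685; y = 315.17 + 2 × 2684.67/3 ≈ 2105.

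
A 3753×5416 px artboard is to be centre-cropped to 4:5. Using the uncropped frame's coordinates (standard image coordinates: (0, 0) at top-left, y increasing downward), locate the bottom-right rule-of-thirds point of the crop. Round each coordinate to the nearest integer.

3753/5416 < 4/5, so the 4:5 crop keeps the full width 3753 and trims height to 3753 × 5/4 = 4691.25 px.
Top offset = (5416 − 4691.25)/2 = 362.38 px; left offset = 0.
Bottom-right is two-thirds across and two-thirds down within the crop:
x = 0.00 + 2 × 3753.00/3 ≈ 2502; y = 362.38 + 2 × 4691.25/3 ≈ 3490.

x = 2502 px, y = 3490 px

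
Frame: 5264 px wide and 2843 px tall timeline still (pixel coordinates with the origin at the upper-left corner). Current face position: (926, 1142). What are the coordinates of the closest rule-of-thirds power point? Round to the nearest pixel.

x = 1755 px, y = 948 px

Third lines: x ∈ {1755, 3509}, y ∈ {948, 1895}.
926 is closer to x = 1755; 1142 is closer to y = 948.
So the nearest intersection is the upper-left power point.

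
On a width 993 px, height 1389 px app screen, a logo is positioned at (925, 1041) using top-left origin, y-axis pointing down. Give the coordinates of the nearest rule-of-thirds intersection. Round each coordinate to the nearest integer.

x = 662 px, y = 926 px

Third lines: x ∈ {331, 662}, y ∈ {463, 926}.
925 is closer to x = 662; 1041 is closer to y = 926.
So the nearest intersection is the lower-right power point.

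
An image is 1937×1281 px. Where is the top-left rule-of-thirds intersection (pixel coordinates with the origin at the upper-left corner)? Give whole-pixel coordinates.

The top-left point sits one-third of the way across and one-third of the way down.
x = 1 × 1937/3 ≈ 646; y = 1 × 1281/3 ≈ 427.

x = 646 px, y = 427 px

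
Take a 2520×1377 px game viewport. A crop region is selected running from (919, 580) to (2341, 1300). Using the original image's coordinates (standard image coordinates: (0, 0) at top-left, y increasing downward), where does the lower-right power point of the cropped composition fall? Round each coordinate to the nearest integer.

Crop width = 2341 − 919 = 1422 px; one third is 474.00 px.
Crop height = 1300 − 580 = 720 px; one third is 240.00 px.
The lower-right point is two-thirds across and two-thirds down within the crop:
x = 919 + 2 × 474.00 ≈ 1867; y = 580 + 2 × 240.00 ≈ 1060.

x = 1867 px, y = 1060 px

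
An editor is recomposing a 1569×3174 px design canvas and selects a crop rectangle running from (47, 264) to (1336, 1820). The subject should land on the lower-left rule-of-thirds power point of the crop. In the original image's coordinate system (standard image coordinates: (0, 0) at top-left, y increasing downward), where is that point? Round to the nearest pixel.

Crop width = 1336 − 47 = 1289 px; one third is 429.67 px.
Crop height = 1820 − 264 = 1556 px; one third is 518.67 px.
The lower-left point is one-third across and two-thirds down within the crop:
x = 47 + 1 × 429.67 ≈ 477; y = 264 + 2 × 518.67 ≈ 1301.

(477, 1301)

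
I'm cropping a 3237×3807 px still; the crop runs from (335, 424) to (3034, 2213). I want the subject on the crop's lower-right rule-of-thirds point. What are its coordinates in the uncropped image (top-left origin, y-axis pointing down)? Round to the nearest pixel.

x = 2134 px, y = 1617 px

Crop width = 3034 − 335 = 2699 px; one third is 899.67 px.
Crop height = 2213 − 424 = 1789 px; one third is 596.33 px.
The lower-right point is two-thirds across and two-thirds down within the crop:
x = 335 + 2 × 899.67 ≈ 2134; y = 424 + 2 × 596.33 ≈ 1617.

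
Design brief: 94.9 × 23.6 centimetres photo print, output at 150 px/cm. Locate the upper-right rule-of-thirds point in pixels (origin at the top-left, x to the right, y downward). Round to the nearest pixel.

In pixels the canvas is 94.9 × 150 = 14235 wide and 23.6 × 150 = 3540 tall.
The upper-right point is two-thirds across and one-third down:
x = 2 × 14235/3 ≈ 9490; y = 1 × 3540/3 ≈ 1180.

(9490, 1180)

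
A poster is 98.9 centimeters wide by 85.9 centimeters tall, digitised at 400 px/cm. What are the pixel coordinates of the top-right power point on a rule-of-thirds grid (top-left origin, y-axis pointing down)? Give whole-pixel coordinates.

(26373, 11453)

In pixels the canvas is 98.9 × 400 = 39560 wide and 85.9 × 400 = 34360 tall.
The top-right point is two-thirds across and one-third down:
x = 2 × 39560/3 ≈ 26373; y = 1 × 34360/3 ≈ 11453.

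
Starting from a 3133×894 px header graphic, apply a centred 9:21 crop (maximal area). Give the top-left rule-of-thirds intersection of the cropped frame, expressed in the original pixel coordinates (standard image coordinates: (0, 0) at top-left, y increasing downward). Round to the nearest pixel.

3133/894 > 9/21, so the 9:21 crop keeps the full height 894 and trims width to 894 × 9/21 = 383.14 px.
Left offset = (3133 − 383.14)/2 = 1374.93 px; top offset = 0.
Top-left is one-third across and one-third down within the crop:
x = 1374.93 + 1 × 383.14/3 ≈ 1503; y = 0.00 + 1 × 894.00/3 ≈ 298.

(1503, 298)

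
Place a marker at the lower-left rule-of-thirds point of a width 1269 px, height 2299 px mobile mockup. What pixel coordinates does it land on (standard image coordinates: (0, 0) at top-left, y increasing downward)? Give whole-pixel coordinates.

(423, 1533)

The lower-left point sits one-third of the way across and two-thirds of the way down.
x = 1 × 1269/3 ≈ 423; y = 2 × 2299/3 ≈ 1533.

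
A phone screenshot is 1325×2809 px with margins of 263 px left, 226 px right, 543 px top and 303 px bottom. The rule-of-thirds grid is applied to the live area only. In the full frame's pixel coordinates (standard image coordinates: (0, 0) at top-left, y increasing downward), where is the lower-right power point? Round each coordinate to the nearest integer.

Content width = 1325 − 263 − 226 = 836 px; content height = 2809 − 543 − 303 = 1963 px.
Lower-right is two-thirds across and two-thirds down within the live area.
x = 263 + 2 × 836/3 = 263 + 557.33 ≈ 820
y = 543 + 2 × 1963/3 = 543 + 1308.67 ≈ 1852

x = 820 px, y = 1852 px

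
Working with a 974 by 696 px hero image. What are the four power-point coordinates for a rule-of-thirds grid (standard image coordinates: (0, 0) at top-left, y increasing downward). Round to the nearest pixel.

(325, 232), (649, 232), (325, 464), (649, 464)

One third of 974 is 324.67; one third of 696 is 232.
Vertical third lines at x = 325 and x = 649; horizontal third lines at y = 232 and y = 464.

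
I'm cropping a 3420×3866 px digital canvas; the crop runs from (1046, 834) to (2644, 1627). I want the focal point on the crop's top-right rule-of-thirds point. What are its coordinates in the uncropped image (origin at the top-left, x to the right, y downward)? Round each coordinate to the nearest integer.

x = 2111 px, y = 1098 px

Crop width = 2644 − 1046 = 1598 px; one third is 532.67 px.
Crop height = 1627 − 834 = 793 px; one third is 264.33 px.
The top-right point is two-thirds across and one-third down within the crop:
x = 1046 + 2 × 532.67 ≈ 2111; y = 834 + 1 × 264.33 ≈ 1098.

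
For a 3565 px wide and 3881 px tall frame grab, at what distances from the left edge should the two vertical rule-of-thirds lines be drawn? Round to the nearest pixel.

x = 1188 px and x = 2377 px

3565 / 3 = 1188.33, so the vertical lines sit at one and two thirds of 3565.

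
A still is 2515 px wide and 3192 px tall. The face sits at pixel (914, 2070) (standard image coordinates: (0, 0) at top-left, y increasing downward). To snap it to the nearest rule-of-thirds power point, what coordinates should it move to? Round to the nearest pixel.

x = 838 px, y = 2128 px

Third lines: x ∈ {838, 1677}, y ∈ {1064, 2128}.
914 is closer to x = 838; 2070 is closer to y = 2128.
So the nearest intersection is the lower-left power point.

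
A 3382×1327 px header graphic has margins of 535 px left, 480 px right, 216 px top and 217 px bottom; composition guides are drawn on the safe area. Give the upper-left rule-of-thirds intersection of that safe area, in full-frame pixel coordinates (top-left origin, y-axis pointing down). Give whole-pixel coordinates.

(1324, 514)

Content width = 3382 − 535 − 480 = 2367 px; content height = 1327 − 216 − 217 = 894 px.
Upper-left is one-third across and one-third down within the safe area.
x = 535 + 1 × 2367/3 = 535 + 789.00 ≈ 1324
y = 216 + 1 × 894/3 = 216 + 298.00 ≈ 514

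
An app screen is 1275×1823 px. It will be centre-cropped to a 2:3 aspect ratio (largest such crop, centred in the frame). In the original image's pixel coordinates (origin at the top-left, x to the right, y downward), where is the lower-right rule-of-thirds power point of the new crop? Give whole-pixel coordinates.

x = 840 px, y = 1215 px

1275/1823 > 2/3, so the 2:3 crop keeps the full height 1823 and trims width to 1823 × 2/3 = 1215.33 px.
Left offset = (1275 − 1215.33)/2 = 29.83 px; top offset = 0.
Lower-right is two-thirds across and two-thirds down within the crop:
x = 29.83 + 2 × 1215.33/3 ≈ 840; y = 0.00 + 2 × 1823.00/3 ≈ 1215.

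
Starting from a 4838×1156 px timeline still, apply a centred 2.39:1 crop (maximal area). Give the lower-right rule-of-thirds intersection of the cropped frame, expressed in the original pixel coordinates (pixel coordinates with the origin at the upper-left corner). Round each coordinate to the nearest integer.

x = 2879 px, y = 771 px

4838/1156 > 2.39/1, so the 2.39:1 crop keeps the full height 1156 and trims width to 1156 × 2.39/1 = 2762.84 px.
Left offset = (4838 − 2762.84)/2 = 1037.58 px; top offset = 0.
Lower-right is two-thirds across and two-thirds down within the crop:
x = 1037.58 + 2 × 2762.84/3 ≈ 2879; y = 0.00 + 2 × 1156.00/3 ≈ 771.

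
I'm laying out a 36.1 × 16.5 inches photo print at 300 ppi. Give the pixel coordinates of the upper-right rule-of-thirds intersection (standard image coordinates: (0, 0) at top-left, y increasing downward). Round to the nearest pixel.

In pixels the canvas is 36.1 × 300 = 10830 wide and 16.5 × 300 = 4950 tall.
The upper-right point is two-thirds across and one-third down:
x = 2 × 10830/3 ≈ 7220; y = 1 × 4950/3 ≈ 1650.

x = 7220 px, y = 1650 px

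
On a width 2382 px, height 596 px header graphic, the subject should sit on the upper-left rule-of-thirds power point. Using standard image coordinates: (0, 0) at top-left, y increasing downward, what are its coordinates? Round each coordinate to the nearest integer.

The upper-left point sits one-third of the way across and one-third of the way down.
x = 1 × 2382/3 ≈ 794; y = 1 × 596/3 ≈ 199.

x = 794 px, y = 199 px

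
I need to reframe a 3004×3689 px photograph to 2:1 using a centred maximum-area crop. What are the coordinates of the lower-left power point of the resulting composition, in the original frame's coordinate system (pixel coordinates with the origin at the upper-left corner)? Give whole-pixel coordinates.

x = 1001 px, y = 2095 px

3004/3689 < 2/1, so the 2:1 crop keeps the full width 3004 and trims height to 3004 × 1/2 = 1502.00 px.
Top offset = (3689 − 1502.00)/2 = 1093.50 px; left offset = 0.
Lower-left is one-third across and two-thirds down within the crop:
x = 0.00 + 1 × 3004.00/3 ≈ 1001; y = 1093.50 + 2 × 1502.00/3 ≈ 2095.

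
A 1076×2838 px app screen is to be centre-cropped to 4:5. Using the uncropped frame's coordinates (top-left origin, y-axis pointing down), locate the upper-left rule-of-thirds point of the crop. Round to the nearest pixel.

1076/2838 < 4/5, so the 4:5 crop keeps the full width 1076 and trims height to 1076 × 5/4 = 1345.00 px.
Top offset = (2838 − 1345.00)/2 = 746.50 px; left offset = 0.
Upper-left is one-third across and one-third down within the crop:
x = 0.00 + 1 × 1076.00/3 ≈ 359; y = 746.50 + 1 × 1345.00/3 ≈ 1195.

(359, 1195)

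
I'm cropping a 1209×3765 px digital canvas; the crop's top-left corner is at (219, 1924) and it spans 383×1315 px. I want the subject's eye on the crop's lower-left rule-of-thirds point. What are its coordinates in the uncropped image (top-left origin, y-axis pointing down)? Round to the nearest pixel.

x = 347 px, y = 2801 px

One third of the crop width 383 is 127.67 px.
One third of the crop height 1315 is 438.33 px.
The lower-left point is one-third across and two-thirds down within the crop:
x = 219 + 1 × 127.67 ≈ 347; y = 1924 + 2 × 438.33 ≈ 2801.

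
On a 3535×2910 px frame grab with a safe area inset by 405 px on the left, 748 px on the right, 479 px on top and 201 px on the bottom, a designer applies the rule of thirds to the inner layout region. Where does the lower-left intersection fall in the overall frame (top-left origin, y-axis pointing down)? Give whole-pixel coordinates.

x = 1199 px, y = 1966 px

Content width = 3535 − 405 − 748 = 2382 px; content height = 2910 − 479 − 201 = 2230 px.
Lower-left is one-third across and two-thirds down within the inner layout region.
x = 405 + 1 × 2382/3 = 405 + 794.00 ≈ 1199
y = 479 + 2 × 2230/3 = 479 + 1486.67 ≈ 1966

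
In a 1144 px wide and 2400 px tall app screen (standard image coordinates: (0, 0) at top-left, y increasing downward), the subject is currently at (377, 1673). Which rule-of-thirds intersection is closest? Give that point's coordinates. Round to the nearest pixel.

Third lines: x ∈ {381, 763}, y ∈ {800, 1600}.
377 is closer to x = 381; 1673 is closer to y = 1600.
So the nearest intersection is the lower-left power point.

(381, 1600)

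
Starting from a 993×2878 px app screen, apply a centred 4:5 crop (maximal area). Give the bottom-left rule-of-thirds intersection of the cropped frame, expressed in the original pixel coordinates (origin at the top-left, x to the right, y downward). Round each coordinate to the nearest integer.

(331, 1646)

993/2878 < 4/5, so the 4:5 crop keeps the full width 993 and trims height to 993 × 5/4 = 1241.25 px.
Top offset = (2878 − 1241.25)/2 = 818.38 px; left offset = 0.
Bottom-left is one-third across and two-thirds down within the crop:
x = 0.00 + 1 × 993.00/3 ≈ 331; y = 818.38 + 2 × 1241.25/3 ≈ 1646.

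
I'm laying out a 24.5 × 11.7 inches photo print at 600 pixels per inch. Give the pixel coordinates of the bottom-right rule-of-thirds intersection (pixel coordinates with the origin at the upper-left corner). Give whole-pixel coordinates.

In pixels the canvas is 24.5 × 600 = 14700 wide and 11.7 × 600 = 7020 tall.
The bottom-right point is two-thirds across and two-thirds down:
x = 2 × 14700/3 ≈ 9800; y = 2 × 7020/3 ≈ 4680.

(9800, 4680)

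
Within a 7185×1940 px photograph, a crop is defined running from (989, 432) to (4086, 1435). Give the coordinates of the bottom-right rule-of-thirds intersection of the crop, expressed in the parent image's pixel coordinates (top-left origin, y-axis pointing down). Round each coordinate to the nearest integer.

x = 3054 px, y = 1101 px

Crop width = 4086 − 989 = 3097 px; one third is 1032.33 px.
Crop height = 1435 − 432 = 1003 px; one third is 334.33 px.
The bottom-right point is two-thirds across and two-thirds down within the crop:
x = 989 + 2 × 1032.33 ≈ 3054; y = 432 + 2 × 334.33 ≈ 1101.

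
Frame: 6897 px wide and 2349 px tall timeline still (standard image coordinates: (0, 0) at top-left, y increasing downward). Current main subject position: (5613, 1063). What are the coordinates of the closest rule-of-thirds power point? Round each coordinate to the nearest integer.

Third lines: x ∈ {2299, 4598}, y ∈ {783, 1566}.
5613 is closer to x = 4598; 1063 is closer to y = 783.
So the nearest intersection is the upper-right power point.

(4598, 783)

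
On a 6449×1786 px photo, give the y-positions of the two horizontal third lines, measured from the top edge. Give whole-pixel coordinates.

595 px and 1191 px

1786 / 3 = 595.33, so the horizontal lines sit at one and two thirds of 1786.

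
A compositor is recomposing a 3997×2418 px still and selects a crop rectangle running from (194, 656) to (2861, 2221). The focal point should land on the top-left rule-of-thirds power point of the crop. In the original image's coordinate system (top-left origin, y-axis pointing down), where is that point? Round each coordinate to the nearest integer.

Crop width = 2861 − 194 = 2667 px; one third is 889.00 px.
Crop height = 2221 − 656 = 1565 px; one third is 521.67 px.
The top-left point is one-third across and one-third down within the crop:
x = 194 + 1 × 889.00 ≈ 1083; y = 656 + 1 × 521.67 ≈ 1178.

(1083, 1178)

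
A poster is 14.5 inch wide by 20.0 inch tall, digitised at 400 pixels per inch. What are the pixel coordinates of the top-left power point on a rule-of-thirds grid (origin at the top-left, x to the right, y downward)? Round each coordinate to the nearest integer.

x = 1933 px, y = 2667 px

In pixels the canvas is 14.5 × 400 = 5800 wide and 20.0 × 400 = 8000 tall.
The top-left point is one-third across and one-third down:
x = 1 × 5800/3 ≈ 1933; y = 1 × 8000/3 ≈ 2667.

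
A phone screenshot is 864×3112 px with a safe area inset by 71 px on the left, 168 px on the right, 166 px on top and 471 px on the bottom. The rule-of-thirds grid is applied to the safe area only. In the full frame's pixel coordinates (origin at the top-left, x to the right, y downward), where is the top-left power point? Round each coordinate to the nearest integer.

Content width = 864 − 71 − 168 = 625 px; content height = 3112 − 166 − 471 = 2475 px.
Top-left is one-third across and one-third down within the safe area.
x = 71 + 1 × 625/3 = 71 + 208.33 ≈ 279
y = 166 + 1 × 2475/3 = 166 + 825.00 ≈ 991

x = 279 px, y = 991 px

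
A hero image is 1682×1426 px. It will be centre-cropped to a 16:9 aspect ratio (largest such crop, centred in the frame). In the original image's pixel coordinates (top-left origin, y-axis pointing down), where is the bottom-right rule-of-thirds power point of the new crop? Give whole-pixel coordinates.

1682/1426 < 16/9, so the 16:9 crop keeps the full width 1682 and trims height to 1682 × 9/16 = 946.12 px.
Top offset = (1426 − 946.12)/2 = 239.94 px; left offset = 0.
Bottom-right is two-thirds across and two-thirds down within the crop:
x = 0.00 + 2 × 1682.00/3 ≈ 1121; y = 239.94 + 2 × 946.12/3 ≈ 871.

(1121, 871)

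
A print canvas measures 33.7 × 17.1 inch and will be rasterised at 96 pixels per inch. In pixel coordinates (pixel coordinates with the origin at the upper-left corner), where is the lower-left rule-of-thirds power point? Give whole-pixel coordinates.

In pixels the canvas is 33.7 × 96 = 3235.2 wide and 17.1 × 96 = 1641.6 tall.
The lower-left point is one-third across and two-thirds down:
x = 1 × 3235.2/3 ≈ 1078; y = 2 × 1641.6/3 ≈ 1094.

x = 1078 px, y = 1094 px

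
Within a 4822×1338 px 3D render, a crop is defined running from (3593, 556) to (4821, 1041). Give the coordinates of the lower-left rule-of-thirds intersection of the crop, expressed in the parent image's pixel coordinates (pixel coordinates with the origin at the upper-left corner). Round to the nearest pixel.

(4002, 879)

Crop width = 4821 − 3593 = 1228 px; one third is 409.33 px.
Crop height = 1041 − 556 = 485 px; one third is 161.67 px.
The lower-left point is one-third across and two-thirds down within the crop:
x = 3593 + 1 × 409.33 ≈ 4002; y = 556 + 2 × 161.67 ≈ 879.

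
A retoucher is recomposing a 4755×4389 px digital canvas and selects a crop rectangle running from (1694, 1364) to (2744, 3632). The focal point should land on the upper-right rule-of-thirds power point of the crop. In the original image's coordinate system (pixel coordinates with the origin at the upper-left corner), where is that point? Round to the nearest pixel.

x = 2394 px, y = 2120 px

Crop width = 2744 − 1694 = 1050 px; one third is 350.00 px.
Crop height = 3632 − 1364 = 2268 px; one third is 756.00 px.
The upper-right point is two-thirds across and one-third down within the crop:
x = 1694 + 2 × 350.00 ≈ 2394; y = 1364 + 1 × 756.00 ≈ 2120.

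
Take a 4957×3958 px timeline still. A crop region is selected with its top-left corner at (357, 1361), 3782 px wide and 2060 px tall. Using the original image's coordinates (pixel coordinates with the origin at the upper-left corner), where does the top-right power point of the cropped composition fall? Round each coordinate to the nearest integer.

x = 2878 px, y = 2048 px

One third of the crop width 3782 is 1260.67 px.
One third of the crop height 2060 is 686.67 px.
The top-right point is two-thirds across and one-third down within the crop:
x = 357 + 2 × 1260.67 ≈ 2878; y = 1361 + 1 × 686.67 ≈ 2048.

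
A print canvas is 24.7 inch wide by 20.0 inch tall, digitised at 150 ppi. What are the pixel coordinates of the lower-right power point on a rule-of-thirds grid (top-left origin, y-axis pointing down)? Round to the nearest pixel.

In pixels the canvas is 24.7 × 150 = 3705 wide and 20.0 × 150 = 3000 tall.
The lower-right point is two-thirds across and two-thirds down:
x = 2 × 3705/3 ≈ 2470; y = 2 × 3000/3 ≈ 2000.

(2470, 2000)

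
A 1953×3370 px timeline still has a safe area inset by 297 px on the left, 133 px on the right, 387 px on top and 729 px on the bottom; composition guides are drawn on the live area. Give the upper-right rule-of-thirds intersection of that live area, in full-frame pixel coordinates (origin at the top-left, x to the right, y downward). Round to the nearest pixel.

(1312, 1138)

Content width = 1953 − 297 − 133 = 1523 px; content height = 3370 − 387 − 729 = 2254 px.
Upper-right is two-thirds across and one-third down within the live area.
x = 297 + 2 × 1523/3 = 297 + 1015.33 ≈ 1312
y = 387 + 1 × 2254/3 = 387 + 751.33 ≈ 1138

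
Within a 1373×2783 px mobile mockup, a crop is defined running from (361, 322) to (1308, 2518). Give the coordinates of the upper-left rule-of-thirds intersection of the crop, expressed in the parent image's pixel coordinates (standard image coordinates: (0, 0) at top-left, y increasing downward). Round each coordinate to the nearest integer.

x = 677 px, y = 1054 px

Crop width = 1308 − 361 = 947 px; one third is 315.67 px.
Crop height = 2518 − 322 = 2196 px; one third is 732.00 px.
The upper-left point is one-third across and one-third down within the crop:
x = 361 + 1 × 315.67 ≈ 677; y = 322 + 1 × 732.00 ≈ 1054.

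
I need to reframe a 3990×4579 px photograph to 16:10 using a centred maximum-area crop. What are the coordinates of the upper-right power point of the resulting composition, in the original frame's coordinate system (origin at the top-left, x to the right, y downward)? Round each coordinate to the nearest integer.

3990/4579 < 16/10, so the 16:10 crop keeps the full width 3990 and trims height to 3990 × 10/16 = 2493.75 px.
Top offset = (4579 − 2493.75)/2 = 1042.62 px; left offset = 0.
Upper-right is two-thirds across and one-third down within the crop:
x = 0.00 + 2 × 3990.00/3 ≈ 2660; y = 1042.62 + 1 × 2493.75/3 ≈ 1874.

(2660, 1874)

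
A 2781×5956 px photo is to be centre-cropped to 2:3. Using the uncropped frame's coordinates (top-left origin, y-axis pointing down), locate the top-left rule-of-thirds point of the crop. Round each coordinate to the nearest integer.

2781/5956 < 2/3, so the 2:3 crop keeps the full width 2781 and trims height to 2781 × 3/2 = 4171.50 px.
Top offset = (5956 − 4171.50)/2 = 892.25 px; left offset = 0.
Top-left is one-third across and one-third down within the crop:
x = 0.00 + 1 × 2781.00/3 ≈ 927; y = 892.25 + 1 × 4171.50/3 ≈ 2283.

(927, 2283)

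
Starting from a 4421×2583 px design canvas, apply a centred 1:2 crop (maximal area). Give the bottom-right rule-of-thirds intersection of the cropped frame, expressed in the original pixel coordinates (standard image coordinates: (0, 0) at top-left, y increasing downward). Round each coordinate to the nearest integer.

(2426, 1722)

4421/2583 > 1/2, so the 1:2 crop keeps the full height 2583 and trims width to 2583 × 1/2 = 1291.50 px.
Left offset = (4421 − 1291.50)/2 = 1564.75 px; top offset = 0.
Bottom-right is two-thirds across and two-thirds down within the crop:
x = 1564.75 + 2 × 1291.50/3 ≈ 2426; y = 0.00 + 2 × 2583.00/3 ≈ 1722.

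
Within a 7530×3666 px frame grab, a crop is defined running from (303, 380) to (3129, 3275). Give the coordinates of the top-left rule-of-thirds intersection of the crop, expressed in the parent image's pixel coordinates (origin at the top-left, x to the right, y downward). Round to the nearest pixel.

x = 1245 px, y = 1345 px

Crop width = 3129 − 303 = 2826 px; one third is 942.00 px.
Crop height = 3275 − 380 = 2895 px; one third is 965.00 px.
The top-left point is one-third across and one-third down within the crop:
x = 303 + 1 × 942.00 ≈ 1245; y = 380 + 1 × 965.00 ≈ 1345.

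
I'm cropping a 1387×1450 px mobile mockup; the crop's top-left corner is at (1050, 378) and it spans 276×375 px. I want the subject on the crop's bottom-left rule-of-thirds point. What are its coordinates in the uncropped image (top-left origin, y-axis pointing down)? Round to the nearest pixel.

One third of the crop width 276 is 92.00 px.
One third of the crop height 375 is 125.00 px.
The bottom-left point is one-third across and two-thirds down within the crop:
x = 1050 + 1 × 92.00 ≈ 1142; y = 378 + 2 × 125.00 ≈ 628.

x = 1142 px, y = 628 px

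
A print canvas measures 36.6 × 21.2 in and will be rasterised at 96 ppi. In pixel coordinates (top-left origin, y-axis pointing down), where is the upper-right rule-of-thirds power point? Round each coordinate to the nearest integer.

In pixels the canvas is 36.6 × 96 = 3513.6 wide and 21.2 × 96 = 2035.2 tall.
The upper-right point is two-thirds across and one-third down:
x = 2 × 3513.6/3 ≈ 2342; y = 1 × 2035.2/3 ≈ 678.

x = 2342 px, y = 678 px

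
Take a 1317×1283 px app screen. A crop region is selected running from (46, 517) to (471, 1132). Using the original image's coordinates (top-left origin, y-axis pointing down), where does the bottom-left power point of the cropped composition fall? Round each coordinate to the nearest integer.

(188, 927)

Crop width = 471 − 46 = 425 px; one third is 141.67 px.
Crop height = 1132 − 517 = 615 px; one third is 205.00 px.
The bottom-left point is one-third across and two-thirds down within the crop:
x = 46 + 1 × 141.67 ≈ 188; y = 517 + 2 × 205.00 ≈ 927.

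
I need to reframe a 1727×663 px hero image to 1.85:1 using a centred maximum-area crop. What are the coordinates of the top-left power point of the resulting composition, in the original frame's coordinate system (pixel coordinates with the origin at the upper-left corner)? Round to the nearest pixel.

(659, 221)

1727/663 > 1.85/1, so the 1.85:1 crop keeps the full height 663 and trims width to 663 × 1.85/1 = 1226.55 px.
Left offset = (1727 − 1226.55)/2 = 250.23 px; top offset = 0.
Top-left is one-third across and one-third down within the crop:
x = 250.23 + 1 × 1226.55/3 ≈ 659; y = 0.00 + 1 × 663.00/3 ≈ 221.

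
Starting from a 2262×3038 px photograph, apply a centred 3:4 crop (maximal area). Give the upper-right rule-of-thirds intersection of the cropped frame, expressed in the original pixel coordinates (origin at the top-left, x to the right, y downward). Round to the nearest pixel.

2262/3038 < 3/4, so the 3:4 crop keeps the full width 2262 and trims height to 2262 × 4/3 = 3016.00 px.
Top offset = (3038 − 3016.00)/2 = 11.00 px; left offset = 0.
Upper-right is two-thirds across and one-third down within the crop:
x = 0.00 + 2 × 2262.00/3 ≈ 1508; y = 11.00 + 1 × 3016.00/3 ≈ 1016.

x = 1508 px, y = 1016 px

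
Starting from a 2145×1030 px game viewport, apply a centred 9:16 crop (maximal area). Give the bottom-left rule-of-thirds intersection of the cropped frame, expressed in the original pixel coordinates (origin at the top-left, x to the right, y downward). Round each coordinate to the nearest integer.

(976, 687)

2145/1030 > 9/16, so the 9:16 crop keeps the full height 1030 and trims width to 1030 × 9/16 = 579.38 px.
Left offset = (2145 − 579.38)/2 = 782.81 px; top offset = 0.
Bottom-left is one-third across and two-thirds down within the crop:
x = 782.81 + 1 × 579.38/3 ≈ 976; y = 0.00 + 2 × 1030.00/3 ≈ 687.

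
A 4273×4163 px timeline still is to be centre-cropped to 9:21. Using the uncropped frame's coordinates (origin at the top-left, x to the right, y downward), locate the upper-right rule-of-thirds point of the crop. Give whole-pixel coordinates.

4273/4163 > 9/21, so the 9:21 crop keeps the full height 4163 and trims width to 4163 × 9/21 = 1784.14 px.
Left offset = (4273 − 1784.14)/2 = 1244.43 px; top offset = 0.
Upper-right is two-thirds across and one-third down within the crop:
x = 1244.43 + 2 × 1784.14/3 ≈ 2434; y = 0.00 + 1 × 4163.00/3 ≈ 1388.

x = 2434 px, y = 1388 px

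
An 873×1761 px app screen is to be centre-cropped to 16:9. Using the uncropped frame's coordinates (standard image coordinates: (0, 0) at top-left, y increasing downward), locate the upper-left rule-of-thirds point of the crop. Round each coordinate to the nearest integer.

x = 291 px, y = 799 px

873/1761 < 16/9, so the 16:9 crop keeps the full width 873 and trims height to 873 × 9/16 = 491.06 px.
Top offset = (1761 − 491.06)/2 = 634.97 px; left offset = 0.
Upper-left is one-third across and one-third down within the crop:
x = 0.00 + 1 × 873.00/3 ≈ 291; y = 634.97 + 1 × 491.06/3 ≈ 799.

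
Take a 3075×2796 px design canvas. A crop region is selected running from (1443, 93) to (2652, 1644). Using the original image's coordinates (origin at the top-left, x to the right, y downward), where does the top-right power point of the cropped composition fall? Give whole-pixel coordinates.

(2249, 610)

Crop width = 2652 − 1443 = 1209 px; one third is 403.00 px.
Crop height = 1644 − 93 = 1551 px; one third is 517.00 px.
The top-right point is two-thirds across and one-third down within the crop:
x = 1443 + 2 × 403.00 ≈ 2249; y = 93 + 1 × 517.00 ≈ 610.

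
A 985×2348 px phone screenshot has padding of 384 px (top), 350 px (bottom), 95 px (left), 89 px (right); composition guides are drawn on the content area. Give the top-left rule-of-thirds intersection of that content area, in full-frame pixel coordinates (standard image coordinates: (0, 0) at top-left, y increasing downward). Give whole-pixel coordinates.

(362, 922)

Content width = 985 − 95 − 89 = 801 px; content height = 2348 − 384 − 350 = 1614 px.
Top-left is one-third across and one-third down within the content area.
x = 95 + 1 × 801/3 = 95 + 267.00 ≈ 362
y = 384 + 1 × 1614/3 = 384 + 538.00 ≈ 922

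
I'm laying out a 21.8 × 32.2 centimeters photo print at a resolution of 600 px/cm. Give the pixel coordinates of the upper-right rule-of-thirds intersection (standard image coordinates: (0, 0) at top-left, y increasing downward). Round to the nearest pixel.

In pixels the canvas is 21.8 × 600 = 13080 wide and 32.2 × 600 = 19320 tall.
The upper-right point is two-thirds across and one-third down:
x = 2 × 13080/3 ≈ 8720; y = 1 × 19320/3 ≈ 6440.

x = 8720 px, y = 6440 px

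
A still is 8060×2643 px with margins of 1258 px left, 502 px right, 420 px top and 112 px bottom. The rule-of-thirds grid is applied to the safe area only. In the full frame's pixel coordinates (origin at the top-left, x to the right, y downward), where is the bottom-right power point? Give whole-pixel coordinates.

(5458, 1827)

Content width = 8060 − 1258 − 502 = 6300 px; content height = 2643 − 420 − 112 = 2111 px.
Bottom-right is two-thirds across and two-thirds down within the safe area.
x = 1258 + 2 × 6300/3 = 1258 + 4200.00 ≈ 5458
y = 420 + 2 × 2111/3 = 420 + 1407.33 ≈ 1827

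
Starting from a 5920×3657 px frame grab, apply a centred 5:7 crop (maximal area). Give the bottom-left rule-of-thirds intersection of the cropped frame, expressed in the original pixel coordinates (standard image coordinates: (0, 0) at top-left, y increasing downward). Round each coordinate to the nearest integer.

(2525, 2438)

5920/3657 > 5/7, so the 5:7 crop keeps the full height 3657 and trims width to 3657 × 5/7 = 2612.14 px.
Left offset = (5920 − 2612.14)/2 = 1653.93 px; top offset = 0.
Bottom-left is one-third across and two-thirds down within the crop:
x = 1653.93 + 1 × 2612.14/3 ≈ 2525; y = 0.00 + 2 × 3657.00/3 ≈ 2438.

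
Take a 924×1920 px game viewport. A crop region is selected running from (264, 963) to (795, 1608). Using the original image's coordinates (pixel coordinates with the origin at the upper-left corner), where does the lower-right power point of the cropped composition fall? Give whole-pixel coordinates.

Crop width = 795 − 264 = 531 px; one third is 177.00 px.
Crop height = 1608 − 963 = 645 px; one third is 215.00 px.
The lower-right point is two-thirds across and two-thirds down within the crop:
x = 264 + 2 × 177.00 ≈ 618; y = 963 + 2 × 215.00 ≈ 1393.

x = 618 px, y = 1393 px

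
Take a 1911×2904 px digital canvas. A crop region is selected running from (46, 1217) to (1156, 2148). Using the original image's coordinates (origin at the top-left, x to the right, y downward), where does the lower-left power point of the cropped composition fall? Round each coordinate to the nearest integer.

x = 416 px, y = 1838 px

Crop width = 1156 − 46 = 1110 px; one third is 370.00 px.
Crop height = 2148 − 1217 = 931 px; one third is 310.33 px.
The lower-left point is one-third across and two-thirds down within the crop:
x = 46 + 1 × 370.00 ≈ 416; y = 1217 + 2 × 310.33 ≈ 1838.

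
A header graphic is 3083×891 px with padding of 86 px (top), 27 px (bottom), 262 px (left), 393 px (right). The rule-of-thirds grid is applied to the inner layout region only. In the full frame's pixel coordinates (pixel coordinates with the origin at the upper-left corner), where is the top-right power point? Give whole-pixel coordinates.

Content width = 3083 − 262 − 393 = 2428 px; content height = 891 − 86 − 27 = 778 px.
Top-right is two-thirds across and one-third down within the inner layout region.
x = 262 + 2 × 2428/3 = 262 + 1618.67 ≈ 1881
y = 86 + 1 × 778/3 = 86 + 259.33 ≈ 345

(1881, 345)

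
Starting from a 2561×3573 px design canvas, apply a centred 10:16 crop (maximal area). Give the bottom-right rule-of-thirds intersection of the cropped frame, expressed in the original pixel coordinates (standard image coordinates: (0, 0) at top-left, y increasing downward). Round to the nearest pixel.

2561/3573 > 10/16, so the 10:16 crop keeps the full height 3573 and trims width to 3573 × 10/16 = 2233.12 px.
Left offset = (2561 − 2233.12)/2 = 163.94 px; top offset = 0.
Bottom-right is two-thirds across and two-thirds down within the crop:
x = 163.94 + 2 × 2233.12/3 ≈ 1653; y = 0.00 + 2 × 3573.00/3 ≈ 2382.

x = 1653 px, y = 2382 px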